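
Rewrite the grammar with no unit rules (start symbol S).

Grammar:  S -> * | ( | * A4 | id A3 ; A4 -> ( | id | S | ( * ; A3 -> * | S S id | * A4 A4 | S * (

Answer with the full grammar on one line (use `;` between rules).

Unit pairs: A4 ⇒* {S}.
Replace each nonterminal's rules with the union of the non-unit rules of every nonterminal it unit-derives.

S -> * | ( | * A4 | id A3; A4 -> ( | id | ( * | * | * A4 | id A3; A3 -> * | S S id | * A4 A4 | S * (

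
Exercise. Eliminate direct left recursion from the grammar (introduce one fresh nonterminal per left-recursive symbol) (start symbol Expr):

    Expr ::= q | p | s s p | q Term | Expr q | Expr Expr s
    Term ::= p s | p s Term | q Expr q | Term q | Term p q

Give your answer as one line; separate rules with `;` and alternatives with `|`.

Expr, Term are directly left-recursive.
For Expr: α = {q, Expr s}, β = {q, p, s s p, q Term}. Rewrite as Expr → β Expr1 and Expr1 → α Expr1 | ε.
For Term: α = {q, p q}, β = {p s, p s Term, q Expr q}. Rewrite as Term → β Term1 and Term1 → α Term1 | ε.

Expr ::= q Expr1 | p Expr1 | s s p Expr1 | q Term Expr1; Term ::= p s Term1 | p s Term Term1 | q Expr q Term1; Expr1 ::= q Expr1 | Expr s Expr1 | ε; Term1 ::= q Term1 | p q Term1 | ε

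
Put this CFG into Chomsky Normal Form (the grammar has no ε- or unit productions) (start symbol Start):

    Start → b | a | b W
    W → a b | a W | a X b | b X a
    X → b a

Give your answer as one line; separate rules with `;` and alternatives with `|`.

Introduce a nonterminal for each terminal appearing in a rule of length ≥ 2: X1 → b, X2 → a.
Binarize each right-hand side of length ≥ 3 by chaining fresh nonterminals (Y1, Y2, …): affected rules were W → X2 X X1; W → X1 X X2.

Start → b | a | X1 W; W → X2 X1 | X2 W | X2 Y1 | X1 Y2; X → X1 X2; X1 → b; X2 → a; Y1 → X X1; Y2 → X X2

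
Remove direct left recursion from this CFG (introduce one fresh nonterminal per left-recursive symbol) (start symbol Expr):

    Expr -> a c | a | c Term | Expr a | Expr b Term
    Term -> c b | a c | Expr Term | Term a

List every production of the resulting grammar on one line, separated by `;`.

Directly left-recursive nonterminals: Expr, Term.
For Expr: α = {a, b Term}, β = {a c, a, c Term}. Rewrite as Expr → β Expr1 and Expr1 → α Expr1 | ε.
For Term: α = {a}, β = {c b, a c, Expr Term}. Rewrite as Term → β Term1 and Term1 → α Term1 | ε.

Expr -> a c Expr1 | a Expr1 | c Term Expr1; Term -> c b Term1 | a c Term1 | Expr Term Term1; Expr1 -> a Expr1 | b Term Expr1 | epsilon; Term1 -> a Term1 | epsilon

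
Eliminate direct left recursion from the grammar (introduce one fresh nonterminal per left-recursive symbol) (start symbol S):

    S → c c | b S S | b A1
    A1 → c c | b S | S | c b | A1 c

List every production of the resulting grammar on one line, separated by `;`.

Left recursion appears on A1.
For A1: α = {c}, β = {c c, b S, S, c b}. Rewrite as A1 → β A1' and A1' → α A1' | ε.

S → c c | b S S | b A1; A1 → c c A1' | b S A1' | S A1' | c b A1'; A1' → c A1' | ε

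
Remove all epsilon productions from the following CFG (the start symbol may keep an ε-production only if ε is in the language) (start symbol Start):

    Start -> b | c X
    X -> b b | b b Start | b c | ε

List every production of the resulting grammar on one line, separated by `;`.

Nullable nonterminals: {X}.
ε ∉ L(G), so no ε-production is kept.
Expand every rule over subsets of its nullable positions: Start → c X gives c X | c.

Start -> b | c X | c; X -> b b | b b Start | b c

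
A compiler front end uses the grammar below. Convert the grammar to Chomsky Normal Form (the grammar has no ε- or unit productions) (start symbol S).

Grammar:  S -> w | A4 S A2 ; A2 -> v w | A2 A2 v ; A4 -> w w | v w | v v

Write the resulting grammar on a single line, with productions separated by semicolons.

Introduce a nonterminal for each terminal appearing in a rule of length ≥ 2: X1 → v, X2 → w.
Binarize each right-hand side of length ≥ 3 by chaining fresh nonterminals (Y1, Y2, …): affected rules were S → A4 S A2; A2 → A2 A2 X1.

S -> w | A4 Y1; A2 -> X1 X2 | A2 Y2; A4 -> X2 X2 | X1 X2 | X1 X1; X1 -> v; X2 -> w; Y1 -> S A2; Y2 -> A2 X1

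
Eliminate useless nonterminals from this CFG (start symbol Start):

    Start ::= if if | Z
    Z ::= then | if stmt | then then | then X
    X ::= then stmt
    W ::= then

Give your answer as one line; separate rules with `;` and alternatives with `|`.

Start ::= if if | Z; Z ::= then | if stmt | then then | then X; X ::= then stmt

Generating nonterminals: {Start, W, X, Z}.
Reachable from Start after that: {Start, X, Z}.
Removed useless symbols: {W} and every production mentioning them.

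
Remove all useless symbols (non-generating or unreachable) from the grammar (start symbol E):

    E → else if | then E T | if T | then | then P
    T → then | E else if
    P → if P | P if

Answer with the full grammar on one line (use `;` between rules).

E → else if | then E T | if T | then; T → then | E else if

Generating nonterminals: {E, T}.
Reachable from E after that: {E, T}.
Removed useless symbols: {P} and every production mentioning them.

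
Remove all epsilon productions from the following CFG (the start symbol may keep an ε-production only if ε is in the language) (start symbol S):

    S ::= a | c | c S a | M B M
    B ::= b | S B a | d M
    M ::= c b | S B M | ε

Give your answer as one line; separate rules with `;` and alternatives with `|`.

S ::= a | c | c S a | M B M | M B | B M | B; B ::= b | S B a | d M | d; M ::= c b | S B M | S B

Nullable set = {M}.
ε ∉ L(G), so no ε-production is kept.
Add the nullable-subset variants: S → M B M gives M B M | M B | B M | B. B → d M gives d M | d. M → S B M gives S B M | S B.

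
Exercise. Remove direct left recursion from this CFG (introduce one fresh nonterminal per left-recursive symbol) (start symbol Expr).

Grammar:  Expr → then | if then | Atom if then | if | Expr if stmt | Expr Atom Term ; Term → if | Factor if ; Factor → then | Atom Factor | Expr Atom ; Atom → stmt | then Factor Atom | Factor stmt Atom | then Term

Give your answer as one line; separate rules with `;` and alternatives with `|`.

Expr → then Expr1 | if then Expr1 | Atom if then Expr1 | if Expr1; Term → if | Factor if; Factor → then | Atom Factor | Expr Atom; Atom → stmt | then Factor Atom | Factor stmt Atom | then Term; Expr1 → if stmt Expr1 | Atom Term Expr1 | ε

Directly left-recursive nonterminal: Expr.
For Expr: α = {if stmt, Atom Term}, β = {then, if then, Atom if then, if}. Rewrite as Expr → β Expr1 and Expr1 → α Expr1 | ε.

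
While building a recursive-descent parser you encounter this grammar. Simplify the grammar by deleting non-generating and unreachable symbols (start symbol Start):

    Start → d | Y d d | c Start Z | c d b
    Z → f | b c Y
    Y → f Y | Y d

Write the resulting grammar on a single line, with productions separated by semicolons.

Start → d | c Start Z | c d b; Z → f

Generating nonterminals: {Start, Z}.
Reachable from Start after that: {Start, Z}.
Removed useless symbols: {Y} and every production mentioning them.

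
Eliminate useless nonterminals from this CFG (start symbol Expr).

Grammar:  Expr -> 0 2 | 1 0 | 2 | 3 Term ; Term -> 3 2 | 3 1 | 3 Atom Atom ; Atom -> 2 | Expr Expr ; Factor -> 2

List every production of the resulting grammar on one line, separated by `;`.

Generating nonterminals: {Atom, Expr, Factor, Term}.
Reachable from Expr after that: {Atom, Expr, Term}.
Removed useless symbols: {Factor} and every production mentioning them.

Expr -> 0 2 | 1 0 | 2 | 3 Term; Term -> 3 2 | 3 1 | 3 Atom Atom; Atom -> 2 | Expr Expr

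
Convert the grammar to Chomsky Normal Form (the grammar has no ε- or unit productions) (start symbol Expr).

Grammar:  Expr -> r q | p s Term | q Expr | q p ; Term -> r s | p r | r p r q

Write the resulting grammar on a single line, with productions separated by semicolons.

Introduce a nonterminal for each terminal appearing in a rule of length ≥ 2: X1 → r, X2 → q, X3 → p, X4 → s.
Binarize each right-hand side of length ≥ 3 by chaining fresh nonterminals (Y1, Y2, …): affected rules were Expr → X3 X4 Term; Term → X1 X3 X1 X2.

Expr -> X1 X2 | X3 Y1 | X2 Expr | X2 X3; Term -> X1 X4 | X3 X1 | X1 Y2; X1 -> r; X2 -> q; X3 -> p; X4 -> s; Y1 -> X4 Term; Y2 -> X3 Y3; Y3 -> X1 X2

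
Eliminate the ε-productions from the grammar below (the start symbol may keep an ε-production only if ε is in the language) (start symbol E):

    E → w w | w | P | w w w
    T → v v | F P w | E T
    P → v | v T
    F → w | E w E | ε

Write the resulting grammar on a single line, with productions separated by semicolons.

E → w w | w | P | w w w; T → v v | F P w | P w | E T; P → v | v T; F → w | E w E

Nullable nonterminals: {F}.
ε ∉ L(G), so no ε-production is kept.
For each production, add variants omitting each subset of nullable occurrences: T → F P w gives F P w | P w.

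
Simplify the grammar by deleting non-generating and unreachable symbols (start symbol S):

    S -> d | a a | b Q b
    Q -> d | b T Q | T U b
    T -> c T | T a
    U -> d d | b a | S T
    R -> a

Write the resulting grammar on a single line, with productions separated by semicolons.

Generating nonterminals: {Q, R, S, U}.
Reachable from S after that: {Q, S}.
Removed useless symbols: {R, T, U} and every production mentioning them.

S -> d | a a | b Q b; Q -> d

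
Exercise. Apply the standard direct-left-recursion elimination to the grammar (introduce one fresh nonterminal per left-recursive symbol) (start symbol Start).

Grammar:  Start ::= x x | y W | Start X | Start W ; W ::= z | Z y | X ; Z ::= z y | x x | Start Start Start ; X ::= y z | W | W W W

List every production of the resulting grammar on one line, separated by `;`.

Start is directly left-recursive.
For Start: α = {X, W}, β = {x x, y W}. Rewrite as Start → β Start1 and Start1 → α Start1 | ε.

Start ::= x x Start1 | y W Start1; W ::= z | Z y | X; Z ::= z y | x x | Start Start Start; X ::= y z | W | W W W; Start1 ::= X Start1 | W Start1 | ε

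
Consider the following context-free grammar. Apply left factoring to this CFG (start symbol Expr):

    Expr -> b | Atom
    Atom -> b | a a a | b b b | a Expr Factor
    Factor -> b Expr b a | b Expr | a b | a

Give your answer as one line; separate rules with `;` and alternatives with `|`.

Atom has alternatives sharing prefix 'b': factor to Atom → b Atom1 with Atom1 → ε | b b.
Atom has alternatives sharing prefix 'a': factor to Atom → a Atom2 with Atom2 → a a | Expr Factor.
Factor has alternatives sharing prefix 'b Expr': factor to Factor → b Expr Factor1 with Factor1 → b a | ε.
Factor has alternatives sharing prefix 'a': factor to Factor → a Factor2 with Factor2 → b | ε.

Expr -> b | Atom; Atom -> b Atom1 | a Atom2; Factor -> b Expr Factor1 | a Factor2; Atom1 -> ε | b b; Atom2 -> a a | Expr Factor; Factor1 -> b a | ε; Factor2 -> b | ε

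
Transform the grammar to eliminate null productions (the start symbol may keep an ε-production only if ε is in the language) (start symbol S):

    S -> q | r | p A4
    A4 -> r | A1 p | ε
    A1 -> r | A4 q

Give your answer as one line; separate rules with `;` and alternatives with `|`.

S -> q | r | p A4 | p; A4 -> r | A1 p; A1 -> r | A4 q | q

Nullable nonterminals: {A4}.
ε ∉ L(G), so no ε-production is kept.
For each production, add variants omitting each subset of nullable occurrences: S → p A4 gives p A4 | p. A1 → A4 q gives A4 q | q.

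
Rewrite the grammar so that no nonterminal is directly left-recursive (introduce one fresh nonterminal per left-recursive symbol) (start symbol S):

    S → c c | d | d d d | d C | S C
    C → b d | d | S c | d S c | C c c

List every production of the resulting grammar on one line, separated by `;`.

S, C are directly left-recursive.
For S: α = {C}, β = {c c, d, d d d, d C}. Rewrite as S → β S' and S' → α S' | ε.
For C: α = {c c}, β = {b d, d, S c, d S c}. Rewrite as C → β C' and C' → α C' | ε.

S → c c S' | d S' | d d d S' | d C S'; C → b d C' | d C' | S c C' | d S c C'; S' → C S' | epsilon; C' → c c C' | epsilon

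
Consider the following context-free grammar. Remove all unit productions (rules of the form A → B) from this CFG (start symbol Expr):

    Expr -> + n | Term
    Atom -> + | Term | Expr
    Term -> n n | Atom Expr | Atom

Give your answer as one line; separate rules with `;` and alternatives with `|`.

Expr -> n n | Atom Expr | + | + n; Atom -> n n | Atom Expr | + | + n; Term -> n n | Atom Expr | + | + n

Unit pairs: Atom ⇒* {Expr, Term}; Expr ⇒* {Atom, Term}; Term ⇒* {Atom, Expr}.
Replace each nonterminal's rules with the union of the non-unit rules of every nonterminal it unit-derives.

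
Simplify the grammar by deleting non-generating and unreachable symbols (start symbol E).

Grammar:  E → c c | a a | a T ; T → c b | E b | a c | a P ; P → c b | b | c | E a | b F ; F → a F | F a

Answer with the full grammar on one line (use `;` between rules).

Generating nonterminals: {E, P, T}.
Reachable from E after that: {E, P, T}.
Removed useless symbols: {F} and every production mentioning them.

E → c c | a a | a T; T → c b | E b | a c | a P; P → c b | b | c | E a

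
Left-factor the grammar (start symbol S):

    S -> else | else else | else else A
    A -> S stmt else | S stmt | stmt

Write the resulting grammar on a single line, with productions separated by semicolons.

S has alternatives sharing prefix 'else': factor to S → else S' with S' → ε | else | else A.
A has alternatives sharing prefix 'S stmt': factor to A → S stmt A' with A' → else | ε.
S' has alternatives sharing prefix 'else': factor to S' → else S'' with S'' → ε | A.

S -> else S'; A -> stmt | S stmt A'; S' -> ε | else S''; A' -> else | ε; S'' -> ε | A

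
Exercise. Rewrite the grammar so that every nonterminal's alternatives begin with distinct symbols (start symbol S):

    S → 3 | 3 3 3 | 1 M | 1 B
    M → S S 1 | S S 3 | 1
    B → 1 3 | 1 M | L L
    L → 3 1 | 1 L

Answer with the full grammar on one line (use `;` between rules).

S → 3 S' | 1 S''; M → 1 | S S M'; B → L L | 1 B'; L → 3 1 | 1 L; S' → eps | 3 3; S'' → M | B; M' → 1 | 3; B' → 3 | M

S has alternatives sharing prefix '3': factor to S → 3 S' with S' → ε | 3 3.
S has alternatives sharing prefix '1': factor to S → 1 S'' with S'' → M | B.
M has alternatives sharing prefix 'S S': factor to M → S S M' with M' → 1 | 3.
B has alternatives sharing prefix '1': factor to B → 1 B' with B' → 3 | M.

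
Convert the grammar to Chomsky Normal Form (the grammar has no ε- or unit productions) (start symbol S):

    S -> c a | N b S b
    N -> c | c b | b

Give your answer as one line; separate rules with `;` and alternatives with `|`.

Introduce a nonterminal for each terminal appearing in a rule of length ≥ 2: X1 → c, X2 → a, X3 → b.
Binarize each right-hand side of length ≥ 3 by chaining fresh nonterminals (Y1, Y2, …): affected rules were S → N X3 S X3.

S -> X1 X2 | N Y1; N -> c | X1 X3 | b; X1 -> c; X2 -> a; X3 -> b; Y1 -> X3 Y2; Y2 -> S X3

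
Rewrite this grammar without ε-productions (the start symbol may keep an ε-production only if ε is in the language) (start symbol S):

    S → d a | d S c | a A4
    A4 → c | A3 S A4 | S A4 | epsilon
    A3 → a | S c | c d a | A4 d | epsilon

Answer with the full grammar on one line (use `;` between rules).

S → d a | d S c | a A4 | a; A4 → c | A3 S A4 | A3 S | S A4 | S; A3 → a | S c | c d a | A4 d | d

The nullable symbols are {A3, A4}.
ε ∉ L(G), so no ε-production is kept.
For each production, add variants omitting each subset of nullable occurrences: S → a A4 gives a A4 | a. A4 → A3 S A4 gives A3 S A4 | A3 S | S A4 | S. A3 → A4 d gives A4 d | d.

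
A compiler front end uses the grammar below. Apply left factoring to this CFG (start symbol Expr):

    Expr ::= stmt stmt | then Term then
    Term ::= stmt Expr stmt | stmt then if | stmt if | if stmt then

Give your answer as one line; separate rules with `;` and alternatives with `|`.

Term has alternatives sharing prefix 'stmt': factor to Term → stmt Term1 with Term1 → Expr stmt | then if | if.

Expr ::= stmt stmt | then Term then; Term ::= if stmt then | stmt Term1; Term1 ::= Expr stmt | then if | if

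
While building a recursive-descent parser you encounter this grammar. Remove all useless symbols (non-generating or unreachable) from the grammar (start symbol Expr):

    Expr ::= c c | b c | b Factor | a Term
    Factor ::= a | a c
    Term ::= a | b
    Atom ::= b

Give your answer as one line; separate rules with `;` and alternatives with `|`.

Generating nonterminals: {Atom, Expr, Factor, Term}.
Reachable from Expr after that: {Expr, Factor, Term}.
Removed useless symbols: {Atom} and every production mentioning them.

Expr ::= c c | b c | b Factor | a Term; Factor ::= a | a c; Term ::= a | b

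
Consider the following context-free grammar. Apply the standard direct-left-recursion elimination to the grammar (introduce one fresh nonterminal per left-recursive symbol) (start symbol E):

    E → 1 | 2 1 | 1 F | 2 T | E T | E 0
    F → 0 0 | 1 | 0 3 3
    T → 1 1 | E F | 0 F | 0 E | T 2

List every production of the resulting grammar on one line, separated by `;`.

Directly left-recursive nonterminals: E, T.
For E: α = {T, 0}, β = {1, 2 1, 1 F, 2 T}. Rewrite as E → β E' and E' → α E' | ε.
For T: α = {2}, β = {1 1, E F, 0 F, 0 E}. Rewrite as T → β T' and T' → α T' | ε.

E → 1 E' | 2 1 E' | 1 F E' | 2 T E'; F → 0 0 | 1 | 0 3 3; T → 1 1 T' | E F T' | 0 F T' | 0 E T'; E' → T E' | 0 E' | epsilon; T' → 2 T' | epsilon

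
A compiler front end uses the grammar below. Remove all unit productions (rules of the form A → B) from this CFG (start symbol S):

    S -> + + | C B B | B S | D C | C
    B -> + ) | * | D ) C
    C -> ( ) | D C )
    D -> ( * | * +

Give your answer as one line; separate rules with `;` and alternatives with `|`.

Unit pairs: S ⇒* {C}.
For each unit pair (A, B), copy every non-unit production of B to A, then drop all unit productions.

S -> ( ) | D C ) | + + | C B B | B S | D C; B -> + ) | * | D ) C; C -> ( ) | D C ); D -> ( * | * +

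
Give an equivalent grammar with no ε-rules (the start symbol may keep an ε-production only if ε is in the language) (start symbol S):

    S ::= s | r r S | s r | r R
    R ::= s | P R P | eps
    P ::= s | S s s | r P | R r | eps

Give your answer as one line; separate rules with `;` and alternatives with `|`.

S ::= s | r r S | s r | r R | r; R ::= s | P R P | P R | P P | P | R P; P ::= s | S s s | r P | r | R r

Nullable set = {P, R}.
ε ∉ L(G), so no ε-production is kept.
Add the nullable-subset variants: S → r R gives r R | r. R → P R P gives P R P | P R | P P | P | R P. P → r P gives r P | r.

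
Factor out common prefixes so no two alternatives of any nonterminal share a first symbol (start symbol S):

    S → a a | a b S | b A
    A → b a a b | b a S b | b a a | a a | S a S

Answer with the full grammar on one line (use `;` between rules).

S → b A | a S'; A → a a | S a S | b a A'; S' → a | b S; A' → S b | a A''; A'' → b | ε

S has alternatives sharing prefix 'a': factor to S → a S' with S' → a | b S.
A has alternatives sharing prefix 'b a': factor to A → b a A' with A' → a b | S b | a.
A' has alternatives sharing prefix 'a': factor to A' → a A'' with A'' → b | ε.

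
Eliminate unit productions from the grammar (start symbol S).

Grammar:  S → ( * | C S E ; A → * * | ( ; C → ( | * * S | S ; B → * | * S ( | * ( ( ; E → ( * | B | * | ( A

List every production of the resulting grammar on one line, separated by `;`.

S → ( * | C S E; A → * * | (; C → ( | * * S | ( * | C S E; B → * | * S ( | * ( (; E → * | * S ( | * ( ( | ( * | ( A

Unit pairs: C ⇒* {S}; E ⇒* {B}.
For every A with A ⇒* B via unit rules, add B's non-unit alternatives to A; then delete every rule of the form X → Y.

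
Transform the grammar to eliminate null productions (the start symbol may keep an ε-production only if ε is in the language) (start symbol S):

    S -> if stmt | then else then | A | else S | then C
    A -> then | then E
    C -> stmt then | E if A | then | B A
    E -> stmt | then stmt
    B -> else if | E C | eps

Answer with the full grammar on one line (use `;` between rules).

S -> if stmt | then else then | A | else S | then C; A -> then | then E; C -> stmt then | E if A | then | B A | A; E -> stmt | then stmt; B -> else if | E C

The nullable symbols are {B}.
ε ∉ L(G), so no ε-production is kept.
For each production, add variants omitting each subset of nullable occurrences: C → B A gives B A | A.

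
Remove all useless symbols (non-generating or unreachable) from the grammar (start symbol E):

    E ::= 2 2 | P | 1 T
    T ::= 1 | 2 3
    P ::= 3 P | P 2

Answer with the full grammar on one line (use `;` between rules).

E ::= 2 2 | 1 T; T ::= 1 | 2 3

Generating nonterminals: {E, T}.
Reachable from E after that: {E, T}.
Removed useless symbols: {P} and every production mentioning them.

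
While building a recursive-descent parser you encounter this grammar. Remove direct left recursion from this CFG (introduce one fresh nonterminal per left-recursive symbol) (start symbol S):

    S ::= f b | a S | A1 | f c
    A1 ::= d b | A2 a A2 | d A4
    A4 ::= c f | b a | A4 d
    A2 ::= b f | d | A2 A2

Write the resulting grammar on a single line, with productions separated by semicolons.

A4, A2 are directly left-recursive.
For A4: α = {d}, β = {c f, b a}. Rewrite as A4 → β A4' and A4' → α A4' | ε.
For A2: α = {A2}, β = {b f, d}. Rewrite as A2 → β A2' and A2' → α A2' | ε.

S ::= f b | a S | A1 | f c; A1 ::= d b | A2 a A2 | d A4; A4 ::= c f A4' | b a A4'; A2 ::= b f A2' | d A2'; A4' ::= d A4' | epsilon; A2' ::= A2 A2' | epsilon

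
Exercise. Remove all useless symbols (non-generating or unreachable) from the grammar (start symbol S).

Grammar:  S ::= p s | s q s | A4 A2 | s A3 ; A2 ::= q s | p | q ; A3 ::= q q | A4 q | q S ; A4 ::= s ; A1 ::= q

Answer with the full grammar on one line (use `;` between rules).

S ::= p s | s q s | A4 A2 | s A3; A2 ::= q s | p | q; A3 ::= q q | A4 q | q S; A4 ::= s

Generating nonterminals: {A1, A2, A3, A4, S}.
Reachable from S after that: {A2, A3, A4, S}.
Removed useless symbols: {A1} and every production mentioning them.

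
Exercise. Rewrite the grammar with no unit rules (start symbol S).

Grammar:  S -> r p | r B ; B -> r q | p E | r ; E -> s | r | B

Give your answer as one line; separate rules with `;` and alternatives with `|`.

S -> r p | r B; B -> r q | p E | r; E -> r q | p E | r | s

Unit pairs: E ⇒* {B}.
For every A with A ⇒* B via unit rules, add B's non-unit alternatives to A; then delete every rule of the form X → Y.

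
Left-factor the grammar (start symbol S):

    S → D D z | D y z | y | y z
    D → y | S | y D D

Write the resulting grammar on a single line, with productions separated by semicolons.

S has alternatives sharing prefix 'D': factor to S → D S' with S' → D z | y z.
S has alternatives sharing prefix 'y': factor to S → y S'' with S'' → ε | z.
D has alternatives sharing prefix 'y': factor to D → y D' with D' → ε | D D.

S → D S' | y S''; D → S | y D'; S' → D z | y z; S'' → epsilon | z; D' → epsilon | D D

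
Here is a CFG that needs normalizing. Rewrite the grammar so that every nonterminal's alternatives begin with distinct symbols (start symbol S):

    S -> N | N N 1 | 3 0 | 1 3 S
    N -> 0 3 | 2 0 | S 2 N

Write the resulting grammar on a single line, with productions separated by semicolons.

S -> 3 0 | 1 3 S | N S'; N -> 0 3 | 2 0 | S 2 N; S' -> ε | N 1

S has alternatives sharing prefix 'N': factor to S → N S' with S' → ε | N 1.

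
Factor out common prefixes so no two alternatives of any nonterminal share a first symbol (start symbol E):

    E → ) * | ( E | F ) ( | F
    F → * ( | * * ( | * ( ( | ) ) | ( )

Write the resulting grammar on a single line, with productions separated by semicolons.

E has alternatives sharing prefix 'F': factor to E → F E' with E' → ) ( | ε.
F has alternatives sharing prefix '*': factor to F → * F' with F' → ( | * ( | ( (.
F' has alternatives sharing prefix '(': factor to F' → ( F'' with F'' → ε | (.

E → ) * | ( E | F E'; F → ) ) | ( ) | * F'; E' → ) ( | eps; F' → * ( | ( F''; F'' → eps | (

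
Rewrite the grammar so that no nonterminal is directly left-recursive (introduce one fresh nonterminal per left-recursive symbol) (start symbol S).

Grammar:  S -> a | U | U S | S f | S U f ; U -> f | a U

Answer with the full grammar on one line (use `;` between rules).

S -> a S' | U S' | U S S'; U -> f | a U; S' -> f S' | U f S' | ε

Directly left-recursive nonterminal: S.
For S: α = {f, U f}, β = {a, U, U S}. Rewrite as S → β S' and S' → α S' | ε.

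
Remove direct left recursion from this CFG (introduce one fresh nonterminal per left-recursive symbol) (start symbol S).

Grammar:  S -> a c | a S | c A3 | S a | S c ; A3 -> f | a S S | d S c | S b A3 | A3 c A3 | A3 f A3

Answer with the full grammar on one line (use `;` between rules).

S -> a c S' | a S S' | c A3 S'; A3 -> f A3' | a S S A3' | d S c A3' | S b A3 A3'; S' -> a S' | c S' | ε; A3' -> c A3 A3' | f A3 A3' | ε

S, A3 are directly left-recursive.
For S: α = {a, c}, β = {a c, a S, c A3}. Rewrite as S → β S' and S' → α S' | ε.
For A3: α = {c A3, f A3}, β = {f, a S S, d S c, S b A3}. Rewrite as A3 → β A3' and A3' → α A3' | ε.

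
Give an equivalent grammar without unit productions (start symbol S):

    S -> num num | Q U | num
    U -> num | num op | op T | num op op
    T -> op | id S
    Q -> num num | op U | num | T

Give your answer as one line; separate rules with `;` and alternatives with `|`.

Unit pairs: Q ⇒* {T}.
For every A with A ⇒* B via unit rules, add B's non-unit alternatives to A; then delete every rule of the form X → Y.

S -> num num | Q U | num; U -> num | num op | op T | num op op; T -> op | id S; Q -> num num | op U | num | op | id S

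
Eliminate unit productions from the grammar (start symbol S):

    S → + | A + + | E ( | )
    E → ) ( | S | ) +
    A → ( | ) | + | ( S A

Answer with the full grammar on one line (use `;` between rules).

Unit pairs: E ⇒* {S}.
For every A with A ⇒* B via unit rules, add B's non-unit alternatives to A; then delete every rule of the form X → Y.

S → + | A + + | E ( | ); E → ) ( | ) + | + | A + + | E ( | ); A → ( | ) | + | ( S A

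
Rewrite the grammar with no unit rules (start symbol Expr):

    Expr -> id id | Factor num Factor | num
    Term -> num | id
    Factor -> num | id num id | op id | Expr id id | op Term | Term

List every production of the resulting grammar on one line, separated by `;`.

Expr -> id id | Factor num Factor | num; Term -> num | id; Factor -> num | id | id num id | op id | Expr id id | op Term

Unit pairs: Factor ⇒* {Term}.
For every A with A ⇒* B via unit rules, add B's non-unit alternatives to A; then delete every rule of the form X → Y.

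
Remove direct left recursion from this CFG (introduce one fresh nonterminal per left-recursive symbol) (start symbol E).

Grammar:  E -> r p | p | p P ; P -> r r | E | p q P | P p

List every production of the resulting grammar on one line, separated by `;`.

Directly left-recursive nonterminal: P.
For P: α = {p}, β = {r r, E, p q P}. Rewrite as P → β P' and P' → α P' | ε.

E -> r p | p | p P; P -> r r P' | E P' | p q P P'; P' -> p P' | ε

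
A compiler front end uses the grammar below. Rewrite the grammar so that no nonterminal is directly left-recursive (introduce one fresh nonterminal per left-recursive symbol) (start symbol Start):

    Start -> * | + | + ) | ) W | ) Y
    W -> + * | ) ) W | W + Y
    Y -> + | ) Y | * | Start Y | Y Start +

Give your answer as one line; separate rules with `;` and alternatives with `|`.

W, Y are directly left-recursive.
For W: α = {+ Y}, β = {+ *, ) ) W}. Rewrite as W → β W1 and W1 → α W1 | ε.
For Y: α = {Start +}, β = {+, ) Y, *, Start Y}. Rewrite as Y → β Y1 and Y1 → α Y1 | ε.

Start -> * | + | + ) | ) W | ) Y; W -> + * W1 | ) ) W W1; Y -> + Y1 | ) Y Y1 | * Y1 | Start Y Y1; W1 -> + Y W1 | ε; Y1 -> Start + Y1 | ε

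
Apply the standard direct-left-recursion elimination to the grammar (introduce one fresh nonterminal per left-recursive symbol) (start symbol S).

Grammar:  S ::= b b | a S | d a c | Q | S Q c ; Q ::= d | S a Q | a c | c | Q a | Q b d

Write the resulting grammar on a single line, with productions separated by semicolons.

S ::= b b S' | a S S' | d a c S' | Q S'; Q ::= d Q' | S a Q Q' | a c Q' | c Q'; S' ::= Q c S' | eps; Q' ::= a Q' | b d Q' | eps

Directly left-recursive nonterminals: S, Q.
For S: α = {Q c}, β = {b b, a S, d a c, Q}. Rewrite as S → β S' and S' → α S' | ε.
For Q: α = {a, b d}, β = {d, S a Q, a c, c}. Rewrite as Q → β Q' and Q' → α Q' | ε.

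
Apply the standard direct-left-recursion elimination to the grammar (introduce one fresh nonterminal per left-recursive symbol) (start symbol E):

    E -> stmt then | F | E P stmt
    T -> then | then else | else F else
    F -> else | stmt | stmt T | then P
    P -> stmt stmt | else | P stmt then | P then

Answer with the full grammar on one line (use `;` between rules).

Left recursion appears on E, P.
For E: α = {P stmt}, β = {stmt then, F}. Rewrite as E → β E' and E' → α E' | ε.
For P: α = {stmt then, then}, β = {stmt stmt, else}. Rewrite as P → β P' and P' → α P' | ε.

E -> stmt then E' | F E'; T -> then | then else | else F else; F -> else | stmt | stmt T | then P; P -> stmt stmt P' | else P'; E' -> P stmt E' | ε; P' -> stmt then P' | then P' | ε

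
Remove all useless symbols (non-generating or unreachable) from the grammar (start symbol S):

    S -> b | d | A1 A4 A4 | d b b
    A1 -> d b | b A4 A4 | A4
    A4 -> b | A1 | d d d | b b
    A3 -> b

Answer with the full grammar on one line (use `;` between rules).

S -> b | d | A1 A4 A4 | d b b; A1 -> d b | b A4 A4 | A4; A4 -> b | A1 | d d d | b b

Generating nonterminals: {A1, A3, A4, S}.
Reachable from S after that: {A1, A4, S}.
Removed useless symbols: {A3} and every production mentioning them.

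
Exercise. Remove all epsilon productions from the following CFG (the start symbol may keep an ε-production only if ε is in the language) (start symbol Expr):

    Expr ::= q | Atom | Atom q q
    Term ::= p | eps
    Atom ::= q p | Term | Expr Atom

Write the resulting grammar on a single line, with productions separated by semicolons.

The nullable symbols are {Atom, Expr, Term}.
ε ∈ L(G) since Expr is nullable, so keep Expr → ε.
Expand every rule over subsets of its nullable positions: Expr → Atom q q gives Atom q q | q q. Atom → Expr Atom gives Expr Atom | Expr.

Expr ::= q | Atom | Atom q q | q q | ε; Term ::= p; Atom ::= q p | Term | Expr Atom | Expr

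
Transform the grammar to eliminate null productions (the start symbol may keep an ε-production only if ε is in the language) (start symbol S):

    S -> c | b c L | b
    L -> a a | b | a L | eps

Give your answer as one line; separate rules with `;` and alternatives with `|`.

S -> c | b c L | b c | b; L -> a a | b | a L | a

Nullable set = {L}.
ε ∉ L(G), so no ε-production is kept.
For each production, add variants omitting each subset of nullable occurrences: S → b c L gives b c L | b c. L → a L gives a L | a.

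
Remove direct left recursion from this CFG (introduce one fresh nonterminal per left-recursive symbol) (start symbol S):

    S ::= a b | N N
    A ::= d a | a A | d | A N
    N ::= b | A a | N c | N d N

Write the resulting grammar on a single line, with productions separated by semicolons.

S ::= a b | N N; A ::= d a A' | a A A' | d A'; N ::= b N' | A a N'; A' ::= N A' | ε; N' ::= c N' | d N N' | ε

A, N are directly left-recursive.
For A: α = {N}, β = {d a, a A, d}. Rewrite as A → β A' and A' → α A' | ε.
For N: α = {c, d N}, β = {b, A a}. Rewrite as N → β N' and N' → α N' | ε.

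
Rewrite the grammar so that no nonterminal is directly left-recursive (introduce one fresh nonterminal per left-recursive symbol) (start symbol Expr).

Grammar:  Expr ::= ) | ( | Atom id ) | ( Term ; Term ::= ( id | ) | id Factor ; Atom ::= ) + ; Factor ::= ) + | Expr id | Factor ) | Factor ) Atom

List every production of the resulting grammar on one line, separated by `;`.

Expr ::= ) | ( | Atom id ) | ( Term; Term ::= ( id | ) | id Factor; Atom ::= ) +; Factor ::= ) + Factor1 | Expr id Factor1; Factor1 ::= ) Factor1 | ) Atom Factor1 | ε

Left recursion appears on Factor.
For Factor: α = {), ) Atom}, β = {) +, Expr id}. Rewrite as Factor → β Factor1 and Factor1 → α Factor1 | ε.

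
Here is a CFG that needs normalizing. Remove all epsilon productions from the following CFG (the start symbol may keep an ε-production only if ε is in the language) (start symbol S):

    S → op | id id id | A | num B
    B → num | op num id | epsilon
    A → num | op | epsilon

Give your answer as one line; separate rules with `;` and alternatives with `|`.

Nullable nonterminals: {A, B, S}.
ε ∈ L(G) since S is nullable, so keep S → ε.
Expand every rule over subsets of its nullable positions: S → num B gives num B | num.

S → op | id id id | A | num B | num | ε; B → num | op num id; A → num | op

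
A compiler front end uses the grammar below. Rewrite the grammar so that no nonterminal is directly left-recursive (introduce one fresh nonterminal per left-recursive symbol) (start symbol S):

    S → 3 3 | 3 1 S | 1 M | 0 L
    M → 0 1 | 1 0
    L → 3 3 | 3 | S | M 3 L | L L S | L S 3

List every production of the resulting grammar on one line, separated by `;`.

S → 3 3 | 3 1 S | 1 M | 0 L; M → 0 1 | 1 0; L → 3 3 L' | 3 L' | S L' | M 3 L L'; L' → L S L' | S 3 L' | ε

L is directly left-recursive.
For L: α = {L S, S 3}, β = {3 3, 3, S, M 3 L}. Rewrite as L → β L' and L' → α L' | ε.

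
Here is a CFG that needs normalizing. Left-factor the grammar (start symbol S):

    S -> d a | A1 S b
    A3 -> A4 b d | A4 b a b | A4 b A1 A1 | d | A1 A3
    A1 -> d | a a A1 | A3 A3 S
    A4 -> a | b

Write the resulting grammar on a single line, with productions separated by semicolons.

A3 has alternatives sharing prefix 'A4 b': factor to A3 → A4 b A3' with A3' → d | a b | A1 A1.

S -> d a | A1 S b; A3 -> d | A1 A3 | A4 b A3'; A1 -> d | a a A1 | A3 A3 S; A4 -> a | b; A3' -> d | a b | A1 A1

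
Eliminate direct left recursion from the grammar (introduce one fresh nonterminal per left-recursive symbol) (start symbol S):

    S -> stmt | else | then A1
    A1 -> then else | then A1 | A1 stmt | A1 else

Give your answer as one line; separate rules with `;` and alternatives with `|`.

S -> stmt | else | then A1; A1 -> then else A1' | then A1 A1'; A1' -> stmt A1' | else A1' | ε

A1 is directly left-recursive.
For A1: α = {stmt, else}, β = {then else, then A1}. Rewrite as A1 → β A1' and A1' → α A1' | ε.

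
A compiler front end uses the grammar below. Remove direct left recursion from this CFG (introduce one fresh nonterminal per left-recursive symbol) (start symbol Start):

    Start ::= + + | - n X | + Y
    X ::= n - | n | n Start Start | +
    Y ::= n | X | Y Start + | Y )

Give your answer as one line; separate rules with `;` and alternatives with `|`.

Start ::= + + | - n X | + Y; X ::= n - | n | n Start Start | +; Y ::= n Y1 | X Y1; Y1 ::= Start + Y1 | ) Y1 | ε

Left recursion appears on Y.
For Y: α = {Start +, )}, β = {n, X}. Rewrite as Y → β Y1 and Y1 → α Y1 | ε.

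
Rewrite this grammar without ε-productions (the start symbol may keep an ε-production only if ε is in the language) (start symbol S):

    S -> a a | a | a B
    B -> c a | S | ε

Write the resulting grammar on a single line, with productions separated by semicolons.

S -> a a | a | a B; B -> c a | S

Nullable nonterminals: {B}.
ε ∉ L(G), so no ε-production is kept.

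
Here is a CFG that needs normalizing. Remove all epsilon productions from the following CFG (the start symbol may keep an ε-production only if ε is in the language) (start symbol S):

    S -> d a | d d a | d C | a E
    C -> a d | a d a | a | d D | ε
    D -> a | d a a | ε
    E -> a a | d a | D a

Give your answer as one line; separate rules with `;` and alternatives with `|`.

The nullable symbols are {C, D}.
ε ∉ L(G), so no ε-production is kept.
For each production, add variants omitting each subset of nullable occurrences: S → d C gives d C | d. C → d D gives d D | d. E → D a gives D a | a.

S -> d a | d d a | d C | d | a E; C -> a d | a d a | a | d D | d; D -> a | d a a; E -> a a | d a | D a | a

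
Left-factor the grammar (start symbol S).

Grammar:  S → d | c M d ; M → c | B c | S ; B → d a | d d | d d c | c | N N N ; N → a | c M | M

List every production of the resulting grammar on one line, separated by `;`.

B has alternatives sharing prefix 'd': factor to B → d B' with B' → a | d | d c.
B' has alternatives sharing prefix 'd': factor to B' → d B'' with B'' → ε | c.

S → d | c M d; M → c | B c | S; B → c | N N N | d B'; N → a | c M | M; B' → a | d B''; B'' → ε | c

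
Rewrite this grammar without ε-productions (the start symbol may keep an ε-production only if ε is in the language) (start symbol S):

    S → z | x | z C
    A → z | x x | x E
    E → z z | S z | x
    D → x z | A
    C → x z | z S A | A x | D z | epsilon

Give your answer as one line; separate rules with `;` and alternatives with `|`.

S → z | x | z C; A → z | x x | x E; E → z z | S z | x; D → x z | A; C → x z | z S A | A x | D z

Nullable nonterminals: {C}.
ε ∉ L(G), so no ε-production is kept.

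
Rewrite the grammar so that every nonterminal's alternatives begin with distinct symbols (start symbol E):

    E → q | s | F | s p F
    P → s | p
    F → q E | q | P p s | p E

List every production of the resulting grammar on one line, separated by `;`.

E → q | F | s E'; P → s | p; F → P p s | p E | q F'; E' → epsilon | p F; F' → E | epsilon

E has alternatives sharing prefix 's': factor to E → s E' with E' → ε | p F.
F has alternatives sharing prefix 'q': factor to F → q F' with F' → E | ε.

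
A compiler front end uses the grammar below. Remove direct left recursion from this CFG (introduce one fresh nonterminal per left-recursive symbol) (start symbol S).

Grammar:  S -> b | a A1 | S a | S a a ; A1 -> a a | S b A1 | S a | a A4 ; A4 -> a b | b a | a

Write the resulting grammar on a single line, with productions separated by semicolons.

Directly left-recursive nonterminal: S.
For S: α = {a, a a}, β = {b, a A1}. Rewrite as S → β S' and S' → α S' | ε.

S -> b S' | a A1 S'; A1 -> a a | S b A1 | S a | a A4; A4 -> a b | b a | a; S' -> a S' | a a S' | ε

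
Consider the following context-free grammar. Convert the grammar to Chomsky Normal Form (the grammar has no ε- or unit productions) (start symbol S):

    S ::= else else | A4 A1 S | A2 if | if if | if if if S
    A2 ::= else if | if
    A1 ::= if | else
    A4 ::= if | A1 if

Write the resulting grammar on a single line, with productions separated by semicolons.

Introduce a nonterminal for each terminal appearing in a rule of length ≥ 2: X1 → else, X2 → if.
Binarize each right-hand side of length ≥ 3 by chaining fresh nonterminals (Y1, Y2, …): affected rules were S → A4 A1 S; S → X2 X2 X2 S.

S ::= X1 X1 | A4 Y1 | A2 X2 | X2 X2 | X2 Y2; A2 ::= X1 X2 | if; A1 ::= if | else; A4 ::= if | A1 X2; X1 ::= else; X2 ::= if; Y1 ::= A1 S; Y2 ::= X2 Y3; Y3 ::= X2 S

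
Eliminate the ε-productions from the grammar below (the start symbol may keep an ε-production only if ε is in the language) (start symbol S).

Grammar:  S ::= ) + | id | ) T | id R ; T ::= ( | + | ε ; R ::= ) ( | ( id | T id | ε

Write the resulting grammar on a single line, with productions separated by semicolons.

Nullable set = {R, T}.
ε ∉ L(G), so no ε-production is kept.
Expand every rule over subsets of its nullable positions: S → ) T gives ) T | ). R → T id gives T id | id.

S ::= ) + | id | ) T | ) | id R; T ::= ( | +; R ::= ) ( | ( id | T id | id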